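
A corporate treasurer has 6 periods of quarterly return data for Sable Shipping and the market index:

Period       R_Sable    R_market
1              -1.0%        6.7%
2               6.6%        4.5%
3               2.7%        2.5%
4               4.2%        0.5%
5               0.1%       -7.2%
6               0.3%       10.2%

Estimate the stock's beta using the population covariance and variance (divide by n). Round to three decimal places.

Mean R_i = (-1.0 + 6.6 + 2.7 + 4.2 + 0.1 + 0.3) / 6 = 2.1500%
Mean R_m = (6.7 + 4.5 + 2.5 + 0.5 − 7.2 + 10.2) / 6 = 2.8667%
Σ(R_i − R̄_i)(R_m − R̄_m) = -2.7900  ⇒  Cov = -2.7900 / 6 = -0.4650
Σ(R_m − R̄_m)² = 178.2133  ⇒  Var(R_m) = 178.2133 / 6 = 29.7022
β = Cov / Var(R_m) = -0.4650 / 29.7022 = -0.0157

-0.016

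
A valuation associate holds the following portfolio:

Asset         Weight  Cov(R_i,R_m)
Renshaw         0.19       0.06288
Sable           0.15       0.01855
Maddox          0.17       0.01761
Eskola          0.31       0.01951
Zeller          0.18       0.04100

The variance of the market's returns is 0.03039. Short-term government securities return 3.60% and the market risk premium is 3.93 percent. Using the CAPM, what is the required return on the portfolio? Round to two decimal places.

β_Renshaw = 0.06288 / 0.03039 = 2.0691
β_Sable = 0.01855 / 0.03039 = 0.6104
β_Maddox = 0.01761 / 0.03039 = 0.5795
β_Eskola = 0.01951 / 0.03039 = 0.6420
β_Zeller = 0.04100 / 0.03039 = 1.3491
β_P = Σ w_i β_i = 0.19×2.0691 + 0.15×0.6104 + 0.17×0.5795 + 0.31×0.6420 + 0.18×1.3491 = 1.0251
E(R_P) = R_f + β_P × MRP = 3.60% + 1.0251 × 3.93% = 7.63%

7.63%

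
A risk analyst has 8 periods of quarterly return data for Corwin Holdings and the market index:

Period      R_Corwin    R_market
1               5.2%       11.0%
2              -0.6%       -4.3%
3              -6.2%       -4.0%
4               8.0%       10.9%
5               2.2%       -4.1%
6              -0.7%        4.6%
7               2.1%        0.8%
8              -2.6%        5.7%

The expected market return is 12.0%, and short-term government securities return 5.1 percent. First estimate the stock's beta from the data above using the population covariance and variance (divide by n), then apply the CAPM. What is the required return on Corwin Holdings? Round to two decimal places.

8.11%

Mean R_i = (5.2 − 0.6 − 6.2 + 8.0 + 2.2 − 0.7 + 2.1 − 2.6) / 8 = 0.9250%
Mean R_m = (11.0 − 4.3 − 4.0 + 10.9 − 4.1 + 4.6 + 0.8 + 5.7) / 8 = 2.5750%
Σ(R_i − R̄_i)(R_m − R̄_m) = 127.3450  ⇒  Cov = 127.3450 / 8 = 15.9181
Σ(R_m − R̄_m)² = 292.3550  ⇒  Var(R_m) = 292.3550 / 8 = 36.5444
β = Cov / Var(R_m) = 15.9181 / 36.5444 = 0.4356
MRP = 12.0% − 5.1% = 6.90%
E(R) = R_f + β × MRP = 5.1% + 0.4356 × 6.9% = 8.11%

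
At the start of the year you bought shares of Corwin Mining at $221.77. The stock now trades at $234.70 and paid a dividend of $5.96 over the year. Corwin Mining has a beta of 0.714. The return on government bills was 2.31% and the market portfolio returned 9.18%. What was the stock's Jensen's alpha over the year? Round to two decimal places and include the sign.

Realised HPR = (P1 + D1 − P0) / P0 = (234.70 + 5.96 − 221.77) / 221.77 = 18.89 / 221.77 = 8.5178%
MRP = 9.18% − 2.31% = 6.87%
CAPM required = R_f + β·MRP = 2.31% + 0.714 × 6.87% = 7.21518%
α = realised − required = 8.5178% − 7.21518% = +1.30%

+1.30%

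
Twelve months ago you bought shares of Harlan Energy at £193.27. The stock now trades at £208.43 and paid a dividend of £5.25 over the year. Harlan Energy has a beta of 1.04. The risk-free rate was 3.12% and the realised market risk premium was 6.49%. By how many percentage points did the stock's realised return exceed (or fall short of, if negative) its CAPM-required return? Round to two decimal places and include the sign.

+0.69%

Realised HPR = (P1 + D1 − P0) / P0 = (208.43 + 5.25 − 193.27) / 193.27 = 20.41 / 193.27 = 10.5604%
CAPM required = R_f + β·MRP = 3.12% + 1.04 × 6.49% = 9.8696%
α = realised − required = 10.5604% − 9.8696% = +0.69%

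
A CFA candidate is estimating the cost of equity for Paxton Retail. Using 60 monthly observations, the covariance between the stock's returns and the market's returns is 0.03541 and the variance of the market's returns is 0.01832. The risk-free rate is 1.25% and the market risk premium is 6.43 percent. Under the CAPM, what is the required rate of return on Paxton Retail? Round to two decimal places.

β = Cov(R_i, R_m) / Var(R_m) = 0.03541 / 0.01832 = 1.9329
E(R) = R_f + β × MRP = 1.25% + 1.9329 × 6.43% = 13.68%

13.68%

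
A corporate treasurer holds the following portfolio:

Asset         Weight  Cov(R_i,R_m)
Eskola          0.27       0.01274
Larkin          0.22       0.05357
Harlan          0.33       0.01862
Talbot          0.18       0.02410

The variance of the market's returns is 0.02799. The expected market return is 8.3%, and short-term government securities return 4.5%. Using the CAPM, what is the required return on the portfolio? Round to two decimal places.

β_Eskola = 0.01274 / 0.02799 = 0.4552
β_Larkin = 0.05357 / 0.02799 = 1.9139
β_Harlan = 0.01862 / 0.02799 = 0.6652
β_Talbot = 0.02410 / 0.02799 = 0.8610
β_P = Σ w_i β_i = 0.27×0.4552 + 0.22×1.9139 + 0.33×0.6652 + 0.18×0.8610 = 0.9185
MRP = 8.3% − 4.5% = 3.80%
E(R_P) = R_f + β_P × MRP = 4.5% + 0.9185 × 3.8% = 7.99%

7.99%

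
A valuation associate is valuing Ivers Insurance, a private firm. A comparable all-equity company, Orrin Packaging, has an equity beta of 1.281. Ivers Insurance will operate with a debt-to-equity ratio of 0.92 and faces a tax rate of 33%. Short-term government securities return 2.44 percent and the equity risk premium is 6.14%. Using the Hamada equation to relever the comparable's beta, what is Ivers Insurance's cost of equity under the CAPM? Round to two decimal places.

15.15%

β_L = β_U × [1 + (1 − t)(D/E)] = 1.281 × [1 + (1 − 0.33) × 0.92]
    = 1.281 × [1 + 0.67 × 0.92] = 1.281 × 1.6164 = 2.0706
E(R) = R_f + β_L × MRP = 2.44% + 2.0706 × 6.14% = 15.15%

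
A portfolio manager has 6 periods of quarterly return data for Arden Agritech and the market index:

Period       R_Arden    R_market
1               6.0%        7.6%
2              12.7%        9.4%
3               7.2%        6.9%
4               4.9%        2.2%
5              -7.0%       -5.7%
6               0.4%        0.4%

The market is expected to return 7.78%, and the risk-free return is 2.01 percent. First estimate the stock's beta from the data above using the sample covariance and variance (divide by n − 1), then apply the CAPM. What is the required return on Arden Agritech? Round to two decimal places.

Mean R_i = (6.0 + 12.7 + 7.2 + 4.9 − 7.0 + 0.4) / 6 = 4.0333%
Mean R_m = (7.6 + 9.4 + 6.9 + 2.2 − 5.7 + 0.4) / 6 = 3.4667%
Σ(R_i − R̄_i)(R_m − R̄_m) = 181.6067  ⇒  Cov = 181.6067 / 5 = 36.3213
Σ(R_m − R̄_m)² = 159.1133  ⇒  Var(R_m) = 159.1133 / 5 = 31.8227
β = Cov / Var(R_m) = 36.3213 / 31.8227 = 1.1414
MRP = 7.78% − 2.01% = 5.77%
E(R) = R_f + β × MRP = 2.01% + 1.1414 × 5.77% = 8.60%

8.60%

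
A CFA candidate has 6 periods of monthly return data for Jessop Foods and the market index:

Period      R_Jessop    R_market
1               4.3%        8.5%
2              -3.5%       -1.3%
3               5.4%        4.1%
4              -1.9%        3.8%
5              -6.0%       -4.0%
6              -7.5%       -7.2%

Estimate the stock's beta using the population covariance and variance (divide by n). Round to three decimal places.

Mean R_i = (4.3 − 3.5 + 5.4 − 1.9 − 6.0 − 7.5) / 6 = -1.5333%
Mean R_m = (8.5 − 1.3 + 4.1 + 3.8 − 4.0 − 7.2) / 6 = 0.6500%
Σ(R_i − R̄_i)(R_m − R̄_m) = 140.0000  ⇒  Cov = 140.0000 / 6 = 23.3333
Σ(R_m − R̄_m)² = 170.4950  ⇒  Var(R_m) = 170.4950 / 6 = 28.4158
β = Cov / Var(R_m) = 23.3333 / 28.4158 = 0.8211

0.821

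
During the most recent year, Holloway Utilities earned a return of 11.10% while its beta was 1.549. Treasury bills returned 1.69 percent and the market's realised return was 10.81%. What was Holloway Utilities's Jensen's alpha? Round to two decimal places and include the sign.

-4.72%

Market excess return = 10.81% − 1.69% = 9.12%
CAPM benchmark = R_f + β(R_m − R_f) = 1.69% + 1.549 × 9.12% = 15.81688%
α = actual − benchmark = 11.10% − 15.81688% = -4.72%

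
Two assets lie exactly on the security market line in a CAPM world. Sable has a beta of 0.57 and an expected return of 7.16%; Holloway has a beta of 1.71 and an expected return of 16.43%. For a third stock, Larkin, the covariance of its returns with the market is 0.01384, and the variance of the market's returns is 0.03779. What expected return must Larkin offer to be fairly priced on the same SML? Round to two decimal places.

5.50%

MRP = (16.43% − 7.16%) / (1.71 − 0.57) = 8.1316%
R_f = 7.16% − 0.57 × 8.1316% = 2.5250%
β_Larkin = Cov / Var(R_m) = 0.01384 / 0.03779 = 0.3662
E(R_Larkin) = R_f + β × MRP = 2.5250% + 0.3662 × 8.1316% = 5.50%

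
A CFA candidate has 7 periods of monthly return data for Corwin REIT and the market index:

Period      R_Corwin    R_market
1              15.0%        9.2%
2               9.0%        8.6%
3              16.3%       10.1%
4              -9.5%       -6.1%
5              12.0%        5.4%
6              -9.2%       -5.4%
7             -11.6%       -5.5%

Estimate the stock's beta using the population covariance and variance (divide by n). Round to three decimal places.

Mean R_i = (15.0 + 9.0 + 16.3 − 9.5 + 12.0 − 9.2 − 11.6) / 7 = 3.1429%
Mean R_m = (9.2 + 8.6 + 10.1 − 6.1 + 5.4 − 5.4 − 5.5) / 7 = 2.3286%
Σ(R_i − R̄_i)(R_m − R̄_m) = 565.0314  ⇒  Cov = 565.0314 / 7 = 80.7188
Σ(R_m − R̄_m)² = 348.4343  ⇒  Var(R_m) = 348.4343 / 7 = 49.7763
β = Cov / Var(R_m) = 80.7188 / 49.7763 = 1.6216

1.622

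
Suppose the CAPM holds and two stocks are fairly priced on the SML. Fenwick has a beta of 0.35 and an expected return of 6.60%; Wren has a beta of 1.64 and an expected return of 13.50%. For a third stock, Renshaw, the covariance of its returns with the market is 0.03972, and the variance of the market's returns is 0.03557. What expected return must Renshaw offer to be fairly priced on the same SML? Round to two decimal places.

10.70%

MRP = (13.50% − 6.60%) / (1.64 − 0.35) = 5.3488%
R_f = 6.60% − 0.35 × 5.3488% = 4.7279%
β_Renshaw = Cov / Var(R_m) = 0.03972 / 0.03557 = 1.1167
E(R_Renshaw) = R_f + β × MRP = 4.7279% + 1.1167 × 5.3488% = 10.70%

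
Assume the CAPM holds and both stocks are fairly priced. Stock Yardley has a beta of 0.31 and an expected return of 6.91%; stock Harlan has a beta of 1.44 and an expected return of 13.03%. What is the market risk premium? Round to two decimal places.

5.42%

Both satisfy E(R) = R_f + β·MRP, so the slope of the SML is
MRP = (13.03% − 6.91%) / (1.44 − 0.31) = 6.12% / 1.13 = 5.4159%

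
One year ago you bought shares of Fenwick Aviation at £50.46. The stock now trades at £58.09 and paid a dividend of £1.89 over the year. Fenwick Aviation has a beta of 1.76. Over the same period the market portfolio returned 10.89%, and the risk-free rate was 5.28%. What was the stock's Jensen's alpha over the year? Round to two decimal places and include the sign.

+3.71%

Realised HPR = (P1 + D1 − P0) / P0 = (58.09 + 1.89 − 50.46) / 50.46 = 9.52 / 50.46 = 18.8664%
MRP = 10.89% − 5.28% = 5.61%
CAPM required = R_f + β·MRP = 5.28% + 1.76 × 5.61% = 15.1536%
α = realised − required = 18.8664% − 15.1536% = +3.71%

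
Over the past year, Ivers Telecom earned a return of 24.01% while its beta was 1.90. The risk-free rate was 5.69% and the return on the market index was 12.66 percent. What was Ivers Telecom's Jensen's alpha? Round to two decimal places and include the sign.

+5.08%

Market excess return = 12.66% − 5.69% = 6.97%
CAPM benchmark = R_f + β(R_m − R_f) = 5.69% + 1.90 × 6.97% = 18.9330%
α = actual − benchmark = 24.01% − 18.9330% = +5.08%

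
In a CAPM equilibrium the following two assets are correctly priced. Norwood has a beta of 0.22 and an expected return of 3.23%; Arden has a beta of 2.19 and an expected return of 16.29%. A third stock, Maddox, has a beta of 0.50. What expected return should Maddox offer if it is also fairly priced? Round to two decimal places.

5.09%

MRP (SML slope) = (16.29% − 3.23%) / (2.19 − 0.22) = 13.06% / 1.97 = 6.6294%
R_f (intercept) = 3.23% − 0.22 × 6.6294% = 1.7715%
E(R_Maddox) = R_f + β × MRP = 1.7715% + 0.50 × 6.6294% = 5.09%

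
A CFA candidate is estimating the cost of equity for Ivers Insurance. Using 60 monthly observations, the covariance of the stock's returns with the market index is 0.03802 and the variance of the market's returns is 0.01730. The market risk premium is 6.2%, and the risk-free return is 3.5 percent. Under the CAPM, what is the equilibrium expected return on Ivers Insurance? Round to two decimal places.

17.13%

β = Cov(R_i, R_m) / Var(R_m) = 0.03802 / 0.01730 = 2.1977
E(R) = R_f + β × MRP = 3.5% + 2.1977 × 6.2% = 17.13%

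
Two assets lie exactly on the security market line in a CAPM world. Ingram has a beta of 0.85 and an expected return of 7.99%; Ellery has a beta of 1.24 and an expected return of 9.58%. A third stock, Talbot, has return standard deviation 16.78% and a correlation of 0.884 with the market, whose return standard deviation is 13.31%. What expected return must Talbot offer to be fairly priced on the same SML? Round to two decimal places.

9.07%

MRP = (9.58% − 7.99%) / (1.24 − 0.85) = 4.0769%
R_f = 7.99% − 0.85 × 4.0769% = 4.5246%
β_Talbot = ρ·σ_i/σ_m = 0.884 × 16.78 / 13.31 = 1.1145
E(R_Talbot) = R_f + β × MRP = 4.5246% + 1.1145 × 4.0769% = 9.07%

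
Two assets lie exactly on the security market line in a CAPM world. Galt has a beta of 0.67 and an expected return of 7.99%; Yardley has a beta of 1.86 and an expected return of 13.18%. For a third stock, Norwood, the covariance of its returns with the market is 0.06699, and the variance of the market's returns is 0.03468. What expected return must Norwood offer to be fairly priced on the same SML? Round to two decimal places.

MRP = (13.18% − 7.99%) / (1.86 − 0.67) = 4.3613%
R_f = 7.99% − 0.67 × 4.3613% = 5.0679%
β_Norwood = Cov / Var(R_m) = 0.06699 / 0.03468 = 1.9317
E(R_Norwood) = R_f + β × MRP = 5.0679% + 1.9317 × 4.3613% = 13.49%

13.49%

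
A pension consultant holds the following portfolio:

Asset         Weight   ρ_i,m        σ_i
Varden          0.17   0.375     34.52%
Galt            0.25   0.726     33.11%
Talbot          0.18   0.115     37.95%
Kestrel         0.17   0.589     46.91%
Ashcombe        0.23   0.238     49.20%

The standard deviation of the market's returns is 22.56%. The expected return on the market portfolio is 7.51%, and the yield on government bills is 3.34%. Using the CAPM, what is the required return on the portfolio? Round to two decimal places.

β_Varden = 0.375 × 34.52% / 22.56% = 0.5738
β_Galt = 0.726 × 33.11% / 22.56% = 1.0655
β_Talbot = 0.115 × 37.95% / 22.56% = 0.1935
β_Kestrel = 0.589 × 46.91% / 22.56% = 1.2247
β_Ashcombe = 0.238 × 49.20% / 22.56% = 0.5190
β_P = Σ w_i β_i = 0.17×0.5738 + 0.25×1.0655 + 0.18×0.1935 + 0.17×1.2247 + 0.23×0.5190 = 0.7263
MRP = 7.51% − 3.34% = 4.17%
E(R_P) = R_f + β_P × MRP = 3.34% + 0.7263 × 4.17% = 6.37%

6.37%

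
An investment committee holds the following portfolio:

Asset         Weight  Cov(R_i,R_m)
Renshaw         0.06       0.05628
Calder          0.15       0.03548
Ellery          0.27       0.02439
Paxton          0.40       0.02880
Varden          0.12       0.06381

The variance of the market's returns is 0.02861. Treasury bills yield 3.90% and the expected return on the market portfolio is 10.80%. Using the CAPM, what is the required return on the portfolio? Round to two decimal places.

β_Renshaw = 0.05628 / 0.02861 = 1.9671
β_Calder = 0.03548 / 0.02861 = 1.2401
β_Ellery = 0.02439 / 0.02861 = 0.8525
β_Paxton = 0.02880 / 0.02861 = 1.0066
β_Varden = 0.06381 / 0.02861 = 2.2303
β_P = Σ w_i β_i = 0.06×1.9671 + 0.15×1.2401 + 0.27×0.8525 + 0.40×1.0066 + 0.12×2.2303 = 1.2045
MRP = 10.80% − 3.90% = 6.90%
E(R_P) = R_f + β_P × MRP = 3.90% + 1.2045 × 6.90% = 12.21%

12.21%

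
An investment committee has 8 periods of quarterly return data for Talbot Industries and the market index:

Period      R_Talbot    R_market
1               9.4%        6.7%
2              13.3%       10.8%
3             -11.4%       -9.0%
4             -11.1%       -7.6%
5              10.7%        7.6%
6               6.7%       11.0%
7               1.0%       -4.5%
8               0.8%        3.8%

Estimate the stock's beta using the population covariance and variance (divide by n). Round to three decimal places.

1.068

Mean R_i = (9.4 + 13.3 − 11.4 − 11.1 + 10.7 + 6.7 + 1.0 + 0.8) / 8 = 2.4250%
Mean R_m = (6.7 + 10.8 − 9.0 − 7.6 + 7.6 + 11.0 − 4.5 + 3.8) / 8 = 2.3500%
Σ(R_i − R̄_i)(R_m − R̄_m) = 501.5500  ⇒  Cov = 501.5500 / 8 = 62.6938
Σ(R_m − R̄_m)² = 469.5600  ⇒  Var(R_m) = 469.5600 / 8 = 58.6950
β = Cov / Var(R_m) = 62.6938 / 58.6950 = 1.0681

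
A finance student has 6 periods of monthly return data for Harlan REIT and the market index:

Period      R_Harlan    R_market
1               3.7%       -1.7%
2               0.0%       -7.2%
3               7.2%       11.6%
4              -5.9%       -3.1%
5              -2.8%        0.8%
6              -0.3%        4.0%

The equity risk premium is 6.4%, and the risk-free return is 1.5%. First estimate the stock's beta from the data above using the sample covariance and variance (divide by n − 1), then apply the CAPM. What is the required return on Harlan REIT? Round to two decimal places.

Mean R_i = (3.7 + 0.0 + 7.2 − 5.9 − 2.8 − 0.3) / 6 = 0.3167%
Mean R_m = (-1.7 − 7.2 + 11.6 − 3.1 + 0.8 + 4.0) / 6 = 0.7333%
Σ(R_i − R̄_i)(R_m − R̄_m) = 90.6867  ⇒  Cov = 90.6867 / 5 = 18.1373
Σ(R_m − R̄_m)² = 212.3133  ⇒  Var(R_m) = 212.3133 / 5 = 42.4627
β = Cov / Var(R_m) = 18.1373 / 42.4627 = 0.4271
E(R) = R_f + β × MRP = 1.5% + 0.4271 × 6.4% = 4.23%

4.23%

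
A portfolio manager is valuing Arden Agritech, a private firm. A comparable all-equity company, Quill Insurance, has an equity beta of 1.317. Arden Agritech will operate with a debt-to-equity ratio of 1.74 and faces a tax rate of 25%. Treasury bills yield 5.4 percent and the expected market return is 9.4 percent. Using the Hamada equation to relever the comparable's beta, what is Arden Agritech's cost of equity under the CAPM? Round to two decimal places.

β_L = β_U × [1 + (1 − t)(D/E)] = 1.317 × [1 + (1 − 0.25) × 1.74]
    = 1.317 × [1 + 0.75 × 1.74] = 1.317 × 2.3050 = 3.0357
MRP = 9.4% − 5.4% = 4.00%
E(R) = R_f + β_L × MRP = 5.4% + 3.0357 × 4.0% = 17.54%

17.54%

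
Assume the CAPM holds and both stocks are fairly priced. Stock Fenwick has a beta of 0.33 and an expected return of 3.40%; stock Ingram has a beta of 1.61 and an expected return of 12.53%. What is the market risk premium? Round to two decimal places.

7.13%

Both satisfy E(R) = R_f + β·MRP, so the slope of the SML is
MRP = (12.53% − 3.40%) / (1.61 − 0.33) = 9.13% / 1.28 = 7.1328%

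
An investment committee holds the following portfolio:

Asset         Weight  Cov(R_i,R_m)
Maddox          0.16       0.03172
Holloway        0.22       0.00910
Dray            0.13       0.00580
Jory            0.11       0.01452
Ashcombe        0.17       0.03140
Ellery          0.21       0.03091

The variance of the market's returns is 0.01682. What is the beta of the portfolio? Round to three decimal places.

1.264

β_Maddox = 0.03172 / 0.01682 = 1.8859
β_Holloway = 0.00910 / 0.01682 = 0.5410
β_Dray = 0.00580 / 0.01682 = 0.3448
β_Jory = 0.01452 / 0.01682 = 0.8633
β_Ashcombe = 0.03140 / 0.01682 = 1.8668
β_Ellery = 0.03091 / 0.01682 = 1.8377
β_P = Σ w_i β_i = 0.16×1.8859 + 0.22×0.5410 + 0.13×0.3448 + 0.11×0.8633 + 0.17×1.8668 + 0.21×1.8377 = 1.2638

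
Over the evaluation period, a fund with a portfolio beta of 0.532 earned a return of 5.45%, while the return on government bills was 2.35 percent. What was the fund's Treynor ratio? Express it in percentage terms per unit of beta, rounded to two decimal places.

Treynor = (R_P − R_f) / β_P = (5.45% − 2.35%) / 0.5320 = 3.10% / 0.5320 = 5.83%

5.83%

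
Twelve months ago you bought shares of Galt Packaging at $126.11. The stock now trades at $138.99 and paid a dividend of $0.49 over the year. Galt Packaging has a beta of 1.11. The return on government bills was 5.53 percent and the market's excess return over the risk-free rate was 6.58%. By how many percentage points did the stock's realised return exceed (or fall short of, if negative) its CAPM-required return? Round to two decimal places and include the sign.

-2.23%

Realised HPR = (P1 + D1 − P0) / P0 = (138.99 + 0.49 − 126.11) / 126.11 = 13.37 / 126.11 = 10.6019%
CAPM required = R_f + β·MRP = 5.53% + 1.11 × 6.58% = 12.8338%
α = realised − required = 10.6019% − 12.8338% = -2.23%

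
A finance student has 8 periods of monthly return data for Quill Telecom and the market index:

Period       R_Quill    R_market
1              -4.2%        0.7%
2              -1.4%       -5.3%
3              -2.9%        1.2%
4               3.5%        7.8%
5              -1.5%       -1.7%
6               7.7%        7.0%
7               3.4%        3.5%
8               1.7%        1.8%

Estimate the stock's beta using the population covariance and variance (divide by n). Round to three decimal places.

Mean R_i = (-4.2 − 1.4 − 2.9 + 3.5 − 1.5 + 7.7 + 3.4 + 1.7) / 8 = 0.7875%
Mean R_m = (0.7 − 5.3 + 1.2 + 7.8 − 1.7 + 7.0 + 3.5 + 1.8) / 8 = 1.8750%
Σ(R_i − R̄_i)(R_m − R̄_m) = 87.8975  ⇒  Cov = 87.8975 / 8 = 10.9872
Σ(R_m − R̄_m)² = 130.1150  ⇒  Var(R_m) = 130.1150 / 8 = 16.2644
β = Cov / Var(R_m) = 10.9872 / 16.2644 = 0.6755

0.676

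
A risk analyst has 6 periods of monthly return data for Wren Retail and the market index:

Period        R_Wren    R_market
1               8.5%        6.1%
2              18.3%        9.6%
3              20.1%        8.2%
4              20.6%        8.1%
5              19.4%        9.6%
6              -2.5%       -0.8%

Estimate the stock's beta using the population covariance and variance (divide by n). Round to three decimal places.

Mean R_i = (8.5 + 18.3 + 20.1 + 20.6 + 19.4 − 2.5) / 6 = 14.0667%
Mean R_m = (6.1 + 9.6 + 8.2 + 8.1 + 9.6 − 0.8) / 6 = 6.8000%
Σ(R_i − R̄_i)(R_m − R̄_m) = 173.5300  ⇒  Cov = 173.5300 / 6 = 28.9217
Σ(R_m − R̄_m)² = 77.5800  ⇒  Var(R_m) = 77.5800 / 6 = 12.9300
β = Cov / Var(R_m) = 28.9217 / 12.9300 = 2.2368

2.237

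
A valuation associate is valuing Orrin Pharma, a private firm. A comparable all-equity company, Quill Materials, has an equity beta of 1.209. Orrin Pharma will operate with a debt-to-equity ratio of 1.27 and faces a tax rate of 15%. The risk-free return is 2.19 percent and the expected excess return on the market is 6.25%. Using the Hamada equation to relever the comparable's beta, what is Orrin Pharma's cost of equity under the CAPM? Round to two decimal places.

β_L = β_U × [1 + (1 − t)(D/E)] = 1.209 × [1 + (1 − 0.15) × 1.27]
    = 1.209 × [1 + 0.85 × 1.27] = 1.209 × 2.0795 = 2.5141
E(R) = R_f + β_L × MRP = 2.19% + 2.5141 × 6.25% = 17.90%

17.90%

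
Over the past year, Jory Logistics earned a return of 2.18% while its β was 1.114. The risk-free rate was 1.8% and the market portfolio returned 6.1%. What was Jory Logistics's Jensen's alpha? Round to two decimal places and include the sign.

-4.41%

Market excess return = 6.1% − 1.8% = 4.30%
CAPM benchmark = R_f + β(R_m − R_f) = 1.8% + 1.114 × 4.3% = 6.5902%
α = actual − benchmark = 2.18% − 6.5902% = -4.41%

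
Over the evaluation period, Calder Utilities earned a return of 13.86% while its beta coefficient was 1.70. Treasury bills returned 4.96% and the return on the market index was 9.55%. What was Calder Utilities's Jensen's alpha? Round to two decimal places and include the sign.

Market excess return = 9.55% − 4.96% = 4.59%
CAPM benchmark = R_f + β(R_m − R_f) = 4.96% + 1.70 × 4.59% = 12.7630%
α = actual − benchmark = 13.86% − 12.7630% = +1.10%

+1.10%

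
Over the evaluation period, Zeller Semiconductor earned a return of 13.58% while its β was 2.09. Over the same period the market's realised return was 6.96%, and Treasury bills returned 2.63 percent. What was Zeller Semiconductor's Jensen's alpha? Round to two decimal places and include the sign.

Market excess return = 6.96% − 2.63% = 4.33%
CAPM benchmark = R_f + β(R_m − R_f) = 2.63% + 2.09 × 4.33% = 11.6797%
α = actual − benchmark = 13.58% − 11.6797% = +1.90%

+1.90%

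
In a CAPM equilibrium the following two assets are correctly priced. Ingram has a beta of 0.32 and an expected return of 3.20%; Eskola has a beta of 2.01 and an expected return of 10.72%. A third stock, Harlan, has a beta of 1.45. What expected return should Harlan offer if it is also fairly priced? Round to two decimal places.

8.23%

MRP (SML slope) = (10.72% − 3.20%) / (2.01 − 0.32) = 7.52% / 1.69 = 4.4497%
R_f (intercept) = 3.20% − 0.32 × 4.4497% = 1.7761%
E(R_Harlan) = R_f + β × MRP = 1.7761% + 1.45 × 4.4497% = 8.23%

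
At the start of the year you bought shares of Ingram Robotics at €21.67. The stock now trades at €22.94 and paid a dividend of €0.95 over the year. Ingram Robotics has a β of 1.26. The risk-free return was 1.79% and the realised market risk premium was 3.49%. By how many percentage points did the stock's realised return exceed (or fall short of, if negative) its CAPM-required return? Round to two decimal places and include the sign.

+4.06%

Realised HPR = (P1 + D1 − P0) / P0 = (22.94 + 0.95 − 21.67) / 21.67 = 2.22 / 21.67 = 10.2446%
CAPM required = R_f + β·MRP = 1.79% + 1.26 × 3.49% = 6.1874%
α = realised − required = 10.2446% − 6.1874% = +4.06%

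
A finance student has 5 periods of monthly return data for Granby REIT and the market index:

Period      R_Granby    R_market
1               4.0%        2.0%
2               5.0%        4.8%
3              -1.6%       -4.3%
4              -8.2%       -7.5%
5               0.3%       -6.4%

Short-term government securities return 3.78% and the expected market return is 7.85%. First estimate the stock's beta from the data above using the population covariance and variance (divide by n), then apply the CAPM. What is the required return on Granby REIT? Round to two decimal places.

7.17%

Mean R_i = (4.0 + 5.0 − 1.6 − 8.2 + 0.3) / 5 = -0.1000%
Mean R_m = (2.0 + 4.8 − 4.3 − 7.5 − 6.4) / 5 = -2.2800%
Σ(R_i − R̄_i)(R_m − R̄_m) = 97.3200  ⇒  Cov = 97.3200 / 5 = 19.4640
Σ(R_m − R̄_m)² = 116.7480  ⇒  Var(R_m) = 116.7480 / 5 = 23.3496
β = Cov / Var(R_m) = 19.4640 / 23.3496 = 0.8336
MRP = 7.85% − 3.78% = 4.07%
E(R) = R_f + β × MRP = 3.78% + 0.8336 × 4.07% = 7.17%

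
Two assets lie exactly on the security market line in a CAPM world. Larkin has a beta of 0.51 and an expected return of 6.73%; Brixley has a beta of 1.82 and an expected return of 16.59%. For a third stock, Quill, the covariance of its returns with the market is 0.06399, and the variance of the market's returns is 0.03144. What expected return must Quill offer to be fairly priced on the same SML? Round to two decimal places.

MRP = (16.59% − 6.73%) / (1.82 − 0.51) = 7.5267%
R_f = 6.73% − 0.51 × 7.5267% = 2.8914%
β_Quill = Cov / Var(R_m) = 0.06399 / 0.03144 = 2.0353
E(R_Quill) = R_f + β × MRP = 2.8914% + 2.0353 × 7.5267% = 18.21%

18.21%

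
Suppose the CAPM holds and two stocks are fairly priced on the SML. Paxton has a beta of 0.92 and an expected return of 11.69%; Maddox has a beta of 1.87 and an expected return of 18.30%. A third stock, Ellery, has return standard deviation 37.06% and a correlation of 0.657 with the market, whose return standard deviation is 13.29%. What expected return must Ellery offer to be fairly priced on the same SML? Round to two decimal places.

MRP = (18.30% − 11.69%) / (1.87 − 0.92) = 6.9579%
R_f = 11.69% − 0.92 × 6.9579% = 5.2887%
β_Ellery = ρ·σ_i/σ_m = 0.657 × 37.06 / 13.29 = 1.8321
E(R_Ellery) = R_f + β × MRP = 5.2887% + 1.8321 × 6.9579% = 18.04%

18.04%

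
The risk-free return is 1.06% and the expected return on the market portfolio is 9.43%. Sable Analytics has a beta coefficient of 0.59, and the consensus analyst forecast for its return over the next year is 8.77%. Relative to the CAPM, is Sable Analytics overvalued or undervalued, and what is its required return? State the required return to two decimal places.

MRP = 9.43% − 1.06% = 8.37%
Required return = R_f + β·MRP = 1.06% + 0.59 × 8.37% = 6.00%
Forecast 8.77% > required 6.00% → the stock plots above the SML → undervalued.

Undervalued; required return 6.00%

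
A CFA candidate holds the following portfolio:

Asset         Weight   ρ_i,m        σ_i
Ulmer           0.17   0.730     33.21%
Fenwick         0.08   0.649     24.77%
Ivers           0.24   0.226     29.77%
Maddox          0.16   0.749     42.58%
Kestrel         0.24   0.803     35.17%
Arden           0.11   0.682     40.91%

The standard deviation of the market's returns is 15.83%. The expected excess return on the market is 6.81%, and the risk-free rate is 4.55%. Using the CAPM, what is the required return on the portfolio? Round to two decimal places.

14.00%

β_Ulmer = 0.730 × 33.21% / 15.83% = 1.5315
β_Fenwick = 0.649 × 24.77% / 15.83% = 1.0155
β_Ivers = 0.226 × 29.77% / 15.83% = 0.4250
β_Maddox = 0.749 × 42.58% / 15.83% = 2.0147
β_Kestrel = 0.803 × 35.17% / 15.83% = 1.7840
β_Arden = 0.682 × 40.91% / 15.83% = 1.7625
β_P = Σ w_i β_i = 0.17×1.5315 + 0.08×1.0155 + 0.24×0.4250 + 0.16×2.0147 + 0.24×1.7840 + 0.11×1.7625 = 1.3880
E(R_P) = R_f + β_P × MRP = 4.55% + 1.3880 × 6.81% = 14.00%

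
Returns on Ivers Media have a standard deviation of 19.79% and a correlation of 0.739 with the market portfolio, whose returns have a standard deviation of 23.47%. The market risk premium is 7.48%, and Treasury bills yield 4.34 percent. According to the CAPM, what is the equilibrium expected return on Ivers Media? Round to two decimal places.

9.00%

β = ρ × σ_i / σ_m = 0.739 × 19.79% / 23.47% = 0.6231
E(R) = 4.34% + 0.6231 × 7.48% = 9.00%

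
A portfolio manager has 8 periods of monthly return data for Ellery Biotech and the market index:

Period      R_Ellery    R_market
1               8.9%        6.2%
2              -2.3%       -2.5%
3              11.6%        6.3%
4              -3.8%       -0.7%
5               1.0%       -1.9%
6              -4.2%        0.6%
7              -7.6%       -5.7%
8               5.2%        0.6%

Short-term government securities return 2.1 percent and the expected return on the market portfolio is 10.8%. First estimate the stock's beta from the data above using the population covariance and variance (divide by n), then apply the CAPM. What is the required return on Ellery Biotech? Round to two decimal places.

14.76%

Mean R_i = (8.9 − 2.3 + 11.6 − 3.8 + 1.0 − 4.2 − 7.6 + 5.2) / 8 = 1.1000%
Mean R_m = (6.2 − 2.5 + 6.3 − 0.7 − 1.9 + 0.6 − 5.7 + 0.6) / 8 = 0.3625%
Σ(R_i − R̄_i)(R_m − R̄_m) = 175.5000  ⇒  Cov = 175.5000 / 8 = 21.9375
Σ(R_m − R̄_m)² = 120.6388  ⇒  Var(R_m) = 120.6388 / 8 = 15.0799
β = Cov / Var(R_m) = 21.9375 / 15.0799 = 1.4548
MRP = 10.8% − 2.1% = 8.70%
E(R) = R_f + β × MRP = 2.1% + 1.4548 × 8.7% = 14.76%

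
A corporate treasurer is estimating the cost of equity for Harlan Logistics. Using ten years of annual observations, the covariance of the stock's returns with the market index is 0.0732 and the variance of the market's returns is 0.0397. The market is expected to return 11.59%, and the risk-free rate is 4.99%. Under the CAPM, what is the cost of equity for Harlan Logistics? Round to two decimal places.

β = Cov(R_i, R_m) / Var(R_m) = 0.0732 / 0.0397 = 1.8438
MRP = 11.59% − 4.99% = 6.60%
E(R) = R_f + β × MRP = 4.99% + 1.8438 × 6.60% = 17.16%

17.16%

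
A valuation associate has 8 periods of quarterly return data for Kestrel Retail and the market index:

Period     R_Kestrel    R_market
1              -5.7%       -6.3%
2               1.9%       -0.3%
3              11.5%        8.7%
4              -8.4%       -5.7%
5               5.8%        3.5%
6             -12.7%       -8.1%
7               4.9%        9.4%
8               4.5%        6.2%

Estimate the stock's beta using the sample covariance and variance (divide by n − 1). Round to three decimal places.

Mean R_i = (-5.7 + 1.9 + 11.5 − 8.4 + 5.8 − 12.7 + 4.9 + 4.5) / 8 = 0.2250%
Mean R_m = (-6.3 − 0.3 + 8.7 − 5.7 + 3.5 − 8.1 + 9.4 + 6.2) / 8 = 0.9250%
Σ(R_i − R̄_i)(R_m − R̄_m) = 378.7350  ⇒  Cov = 378.7350 / 7 = 54.1050
Σ(R_m − R̄_m)² = 345.7750  ⇒  Var(R_m) = 345.7750 / 7 = 49.3964
β = Cov / Var(R_m) = 54.1050 / 49.3964 = 1.0953

1.095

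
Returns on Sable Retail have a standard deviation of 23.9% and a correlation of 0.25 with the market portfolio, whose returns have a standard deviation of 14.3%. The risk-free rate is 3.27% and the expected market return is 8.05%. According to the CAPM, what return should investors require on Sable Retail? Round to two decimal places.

β = ρ × σ_i / σ_m = 0.25 × 23.9% / 14.3% = 0.4178
MRP = 8.05% − 3.27% = 4.78%
E(R) = 3.27% + 0.4178 × 4.78% = 5.27%

5.27%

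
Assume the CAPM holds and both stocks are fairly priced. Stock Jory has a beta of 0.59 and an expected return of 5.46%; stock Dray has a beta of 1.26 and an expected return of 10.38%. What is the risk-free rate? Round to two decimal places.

Both satisfy E(R) = R_f + β·MRP, so the slope of the SML is
MRP = (10.38% − 5.46%) / (1.26 − 0.59) = 4.92% / 0.67 = 7.3433%
R_f = E(R_Jory) − β_Jory·MRP = 5.46% − 0.59 × 7.3433% = 1.1275%

1.13%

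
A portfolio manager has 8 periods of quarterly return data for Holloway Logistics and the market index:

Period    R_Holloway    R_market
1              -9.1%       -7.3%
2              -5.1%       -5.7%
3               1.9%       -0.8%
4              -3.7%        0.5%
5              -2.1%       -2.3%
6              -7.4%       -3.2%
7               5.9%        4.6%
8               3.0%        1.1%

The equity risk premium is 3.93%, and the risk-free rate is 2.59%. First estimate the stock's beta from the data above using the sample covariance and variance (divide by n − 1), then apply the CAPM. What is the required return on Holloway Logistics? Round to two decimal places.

Mean R_i = (-9.1 − 5.1 + 1.9 − 3.7 − 2.1 − 7.4 + 5.9 + 3.0) / 8 = -2.0750%
Mean R_m = (-7.3 − 5.7 − 0.8 + 0.5 − 2.3 − 3.2 + 4.6 + 1.1) / 8 = -1.6375%
Σ(R_i − R̄_i)(R_m − R̄_m) = 123.8975  ⇒  Cov = 123.8975 / 7 = 17.6996
Σ(R_m − R̄_m)² = 103.1188  ⇒  Var(R_m) = 103.1188 / 7 = 14.7313
β = Cov / Var(R_m) = 17.6996 / 14.7313 = 1.2015
E(R) = R_f + β × MRP = 2.59% + 1.2015 × 3.93% = 7.31%

7.31%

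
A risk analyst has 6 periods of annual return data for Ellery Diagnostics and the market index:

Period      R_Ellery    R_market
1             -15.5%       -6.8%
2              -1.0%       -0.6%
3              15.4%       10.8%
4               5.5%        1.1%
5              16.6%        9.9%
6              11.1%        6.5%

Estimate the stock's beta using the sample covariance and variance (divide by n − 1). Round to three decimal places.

Mean R_i = (-15.5 − 1.0 + 15.4 + 5.5 + 16.6 + 11.1) / 6 = 5.3500%
Mean R_m = (-6.8 − 0.6 + 10.8 + 1.1 + 9.9 + 6.5) / 6 = 3.4833%
Σ(R_i − R̄_i)(R_m − R̄_m) = 403.0450  ⇒  Cov = 403.0450 / 5 = 80.6090
Σ(R_m − R̄_m)² = 231.9083  ⇒  Var(R_m) = 231.9083 / 5 = 46.3817
β = Cov / Var(R_m) = 80.6090 / 46.3817 = 1.7379

1.738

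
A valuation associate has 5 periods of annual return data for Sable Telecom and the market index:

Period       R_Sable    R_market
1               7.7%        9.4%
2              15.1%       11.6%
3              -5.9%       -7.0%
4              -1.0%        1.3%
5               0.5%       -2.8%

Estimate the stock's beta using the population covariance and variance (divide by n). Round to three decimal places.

0.980

Mean R_i = (7.7 + 15.1 − 5.9 − 1.0 + 0.5) / 5 = 3.2800%
Mean R_m = (9.4 + 11.6 − 7.0 + 1.3 − 2.8) / 5 = 2.5000%
Σ(R_i − R̄_i)(R_m − R̄_m) = 245.1400  ⇒  Cov = 245.1400 / 5 = 49.0280
Σ(R_m − R̄_m)² = 250.2000  ⇒  Var(R_m) = 250.2000 / 5 = 50.0400
β = Cov / Var(R_m) = 49.0280 / 50.0400 = 0.9798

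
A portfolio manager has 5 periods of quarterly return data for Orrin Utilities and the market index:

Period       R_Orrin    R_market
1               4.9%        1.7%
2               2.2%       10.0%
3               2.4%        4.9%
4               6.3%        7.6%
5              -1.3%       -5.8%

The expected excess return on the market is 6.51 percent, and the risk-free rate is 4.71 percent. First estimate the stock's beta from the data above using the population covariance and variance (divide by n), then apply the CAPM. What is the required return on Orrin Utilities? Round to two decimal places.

Mean R_i = (4.9 + 2.2 + 2.4 + 6.3 − 1.3) / 5 = 2.9000%
Mean R_m = (1.7 + 10.0 + 4.9 + 7.6 − 5.8) / 5 = 3.6800%
Σ(R_i − R̄_i)(R_m − R̄_m) = 44.1500  ⇒  Cov = 44.1500 / 5 = 8.8300
Σ(R_m − R̄_m)² = 150.5880  ⇒  Var(R_m) = 150.5880 / 5 = 30.1176
β = Cov / Var(R_m) = 8.8300 / 30.1176 = 0.2932
E(R) = R_f + β × MRP = 4.71% + 0.2932 × 6.51% = 6.62%

6.62%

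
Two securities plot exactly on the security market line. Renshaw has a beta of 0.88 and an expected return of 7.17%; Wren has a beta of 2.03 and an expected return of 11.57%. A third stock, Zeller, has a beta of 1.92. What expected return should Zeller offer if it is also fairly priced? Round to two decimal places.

11.15%

MRP (SML slope) = (11.57% − 7.17%) / (2.03 − 0.88) = 4.40% / 1.15 = 3.8261%
R_f (intercept) = 7.17% − 0.88 × 3.8261% = 3.8030%
E(R_Zeller) = R_f + β × MRP = 3.8030% + 1.92 × 3.8261% = 11.15%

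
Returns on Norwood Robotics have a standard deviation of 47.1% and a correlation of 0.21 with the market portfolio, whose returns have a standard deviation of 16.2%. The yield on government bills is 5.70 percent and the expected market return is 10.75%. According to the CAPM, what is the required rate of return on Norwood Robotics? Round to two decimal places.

8.78%

β = ρ × σ_i / σ_m = 0.21 × 47.1% / 16.2% = 0.6106
MRP = 10.75% − 5.70% = 5.05%
E(R) = 5.70% + 0.6106 × 5.05% = 8.78%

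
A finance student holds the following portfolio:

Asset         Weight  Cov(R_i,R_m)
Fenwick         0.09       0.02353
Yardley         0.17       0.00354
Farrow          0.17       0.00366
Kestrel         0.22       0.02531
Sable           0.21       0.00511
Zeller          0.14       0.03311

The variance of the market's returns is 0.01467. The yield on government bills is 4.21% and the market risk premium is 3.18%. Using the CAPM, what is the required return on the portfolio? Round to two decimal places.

7.38%

β_Fenwick = 0.02353 / 0.01467 = 1.6040
β_Yardley = 0.00354 / 0.01467 = 0.2413
β_Farrow = 0.00366 / 0.01467 = 0.2495
β_Kestrel = 0.02531 / 0.01467 = 1.7253
β_Sable = 0.00511 / 0.01467 = 0.3483
β_Zeller = 0.03311 / 0.01467 = 2.2570
β_P = Σ w_i β_i = 0.09×1.6040 + 0.17×0.2413 + 0.17×0.2495 + 0.22×1.7253 + 0.21×0.3483 + 0.14×2.2570 = 0.9965
E(R_P) = R_f + β_P × MRP = 4.21% + 0.9965 × 3.18% = 7.38%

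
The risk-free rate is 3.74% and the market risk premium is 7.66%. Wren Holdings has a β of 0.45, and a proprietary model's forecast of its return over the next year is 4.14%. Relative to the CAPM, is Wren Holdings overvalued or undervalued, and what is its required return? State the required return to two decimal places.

Overvalued; required return 7.19%

Required return = R_f + β·MRP = 3.74% + 0.45 × 7.66% = 7.19%
Forecast 4.14% < required 7.19% → the stock plots below the SML → overvalued.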